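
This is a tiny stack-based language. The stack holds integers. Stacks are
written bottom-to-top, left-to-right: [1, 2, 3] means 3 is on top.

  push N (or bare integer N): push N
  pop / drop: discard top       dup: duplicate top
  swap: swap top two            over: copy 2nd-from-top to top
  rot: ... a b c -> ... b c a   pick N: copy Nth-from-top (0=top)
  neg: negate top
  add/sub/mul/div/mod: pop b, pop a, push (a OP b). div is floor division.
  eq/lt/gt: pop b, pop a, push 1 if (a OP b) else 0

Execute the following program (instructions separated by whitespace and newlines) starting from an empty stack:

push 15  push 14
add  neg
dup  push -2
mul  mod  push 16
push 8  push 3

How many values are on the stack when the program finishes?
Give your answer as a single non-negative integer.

After 'push 15': stack = [15] (depth 1)
After 'push 14': stack = [15, 14] (depth 2)
After 'add': stack = [29] (depth 1)
After 'neg': stack = [-29] (depth 1)
After 'dup': stack = [-29, -29] (depth 2)
After 'push -2': stack = [-29, -29, -2] (depth 3)
After 'mul': stack = [-29, 58] (depth 2)
After 'mod': stack = [29] (depth 1)
After 'push 16': stack = [29, 16] (depth 2)
After 'push 8': stack = [29, 16, 8] (depth 3)
After 'push 3': stack = [29, 16, 8, 3] (depth 4)

Answer: 4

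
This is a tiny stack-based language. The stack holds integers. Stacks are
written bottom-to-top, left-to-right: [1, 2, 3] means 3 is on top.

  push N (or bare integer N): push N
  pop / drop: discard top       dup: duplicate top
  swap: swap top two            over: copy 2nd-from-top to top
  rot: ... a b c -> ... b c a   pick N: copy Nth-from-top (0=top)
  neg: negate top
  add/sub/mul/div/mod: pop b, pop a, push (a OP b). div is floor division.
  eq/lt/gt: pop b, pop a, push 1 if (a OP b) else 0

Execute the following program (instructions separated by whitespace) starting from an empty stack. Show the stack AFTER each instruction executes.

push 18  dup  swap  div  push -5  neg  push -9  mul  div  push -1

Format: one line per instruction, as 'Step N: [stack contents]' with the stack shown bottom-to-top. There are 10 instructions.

Step 1: [18]
Step 2: [18, 18]
Step 3: [18, 18]
Step 4: [1]
Step 5: [1, -5]
Step 6: [1, 5]
Step 7: [1, 5, -9]
Step 8: [1, -45]
Step 9: [-1]
Step 10: [-1, -1]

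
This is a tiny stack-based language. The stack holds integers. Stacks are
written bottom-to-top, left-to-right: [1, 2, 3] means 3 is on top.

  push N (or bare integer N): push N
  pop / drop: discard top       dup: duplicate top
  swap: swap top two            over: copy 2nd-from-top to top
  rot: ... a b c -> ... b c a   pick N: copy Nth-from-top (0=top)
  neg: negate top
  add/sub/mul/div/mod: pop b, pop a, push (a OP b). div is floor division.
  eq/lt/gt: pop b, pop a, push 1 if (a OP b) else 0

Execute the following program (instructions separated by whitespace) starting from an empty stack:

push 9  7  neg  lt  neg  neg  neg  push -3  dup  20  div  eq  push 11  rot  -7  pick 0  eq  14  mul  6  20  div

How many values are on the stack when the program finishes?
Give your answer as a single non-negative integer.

Answer: 5

Derivation:
After 'push 9': stack = [9] (depth 1)
After 'push 7': stack = [9, 7] (depth 2)
After 'neg': stack = [9, -7] (depth 2)
After 'lt': stack = [0] (depth 1)
After 'neg': stack = [0] (depth 1)
After 'neg': stack = [0] (depth 1)
After 'neg': stack = [0] (depth 1)
After 'push -3': stack = [0, -3] (depth 2)
After 'dup': stack = [0, -3, -3] (depth 3)
After 'push 20': stack = [0, -3, -3, 20] (depth 4)
  ...
After 'push 11': stack = [0, 0, 11] (depth 3)
After 'rot': stack = [0, 11, 0] (depth 3)
After 'push -7': stack = [0, 11, 0, -7] (depth 4)
After 'pick 0': stack = [0, 11, 0, -7, -7] (depth 5)
After 'eq': stack = [0, 11, 0, 1] (depth 4)
After 'push 14': stack = [0, 11, 0, 1, 14] (depth 5)
After 'mul': stack = [0, 11, 0, 14] (depth 4)
After 'push 6': stack = [0, 11, 0, 14, 6] (depth 5)
After 'push 20': stack = [0, 11, 0, 14, 6, 20] (depth 6)
After 'div': stack = [0, 11, 0, 14, 0] (depth 5)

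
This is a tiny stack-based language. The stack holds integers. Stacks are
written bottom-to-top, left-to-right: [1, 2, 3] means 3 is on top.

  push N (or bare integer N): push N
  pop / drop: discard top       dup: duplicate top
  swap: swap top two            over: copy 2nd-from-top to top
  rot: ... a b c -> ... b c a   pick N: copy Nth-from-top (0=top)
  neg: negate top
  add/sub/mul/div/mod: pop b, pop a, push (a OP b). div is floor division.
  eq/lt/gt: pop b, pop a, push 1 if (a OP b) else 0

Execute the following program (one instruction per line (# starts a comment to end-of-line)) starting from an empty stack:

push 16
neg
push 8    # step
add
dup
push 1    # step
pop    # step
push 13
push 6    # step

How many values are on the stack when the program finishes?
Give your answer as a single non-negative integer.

Answer: 4

Derivation:
After 'push 16': stack = [16] (depth 1)
After 'neg': stack = [-16] (depth 1)
After 'push 8': stack = [-16, 8] (depth 2)
After 'add': stack = [-8] (depth 1)
After 'dup': stack = [-8, -8] (depth 2)
After 'push 1': stack = [-8, -8, 1] (depth 3)
After 'pop': stack = [-8, -8] (depth 2)
After 'push 13': stack = [-8, -8, 13] (depth 3)
After 'push 6': stack = [-8, -8, 13, 6] (depth 4)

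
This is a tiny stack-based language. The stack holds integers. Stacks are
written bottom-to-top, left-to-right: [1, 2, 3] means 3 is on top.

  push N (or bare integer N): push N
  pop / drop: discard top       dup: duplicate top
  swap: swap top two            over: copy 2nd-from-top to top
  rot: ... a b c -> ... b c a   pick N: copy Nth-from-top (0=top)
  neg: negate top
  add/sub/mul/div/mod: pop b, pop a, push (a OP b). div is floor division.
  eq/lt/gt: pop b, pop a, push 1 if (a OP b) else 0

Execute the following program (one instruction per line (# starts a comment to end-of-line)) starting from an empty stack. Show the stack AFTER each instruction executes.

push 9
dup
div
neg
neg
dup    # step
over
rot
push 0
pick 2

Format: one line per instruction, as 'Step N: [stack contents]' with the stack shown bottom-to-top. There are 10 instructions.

Step 1: [9]
Step 2: [9, 9]
Step 3: [1]
Step 4: [-1]
Step 5: [1]
Step 6: [1, 1]
Step 7: [1, 1, 1]
Step 8: [1, 1, 1]
Step 9: [1, 1, 1, 0]
Step 10: [1, 1, 1, 0, 1]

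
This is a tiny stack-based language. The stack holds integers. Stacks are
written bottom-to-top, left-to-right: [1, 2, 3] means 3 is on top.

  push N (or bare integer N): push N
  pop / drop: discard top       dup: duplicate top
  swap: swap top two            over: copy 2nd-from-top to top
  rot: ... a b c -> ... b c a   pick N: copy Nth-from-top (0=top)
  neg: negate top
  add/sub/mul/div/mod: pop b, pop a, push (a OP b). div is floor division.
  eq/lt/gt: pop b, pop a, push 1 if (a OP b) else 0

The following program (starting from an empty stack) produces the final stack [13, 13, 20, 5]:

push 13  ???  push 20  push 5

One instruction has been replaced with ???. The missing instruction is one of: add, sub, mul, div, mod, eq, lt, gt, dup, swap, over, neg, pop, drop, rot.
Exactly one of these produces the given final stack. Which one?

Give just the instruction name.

Answer: dup

Derivation:
Stack before ???: [13]
Stack after ???:  [13, 13]
The instruction that transforms [13] -> [13, 13] is: dup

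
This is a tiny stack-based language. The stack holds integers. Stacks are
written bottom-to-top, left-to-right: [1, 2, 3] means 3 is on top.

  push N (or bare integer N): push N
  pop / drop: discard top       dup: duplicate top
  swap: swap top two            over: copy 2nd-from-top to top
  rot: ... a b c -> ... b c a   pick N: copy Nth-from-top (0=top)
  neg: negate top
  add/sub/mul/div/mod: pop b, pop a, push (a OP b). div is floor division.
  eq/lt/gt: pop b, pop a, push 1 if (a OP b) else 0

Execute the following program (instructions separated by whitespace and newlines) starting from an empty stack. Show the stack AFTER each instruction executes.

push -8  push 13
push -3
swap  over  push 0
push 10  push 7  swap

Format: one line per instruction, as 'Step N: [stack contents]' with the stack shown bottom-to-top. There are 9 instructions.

Step 1: [-8]
Step 2: [-8, 13]
Step 3: [-8, 13, -3]
Step 4: [-8, -3, 13]
Step 5: [-8, -3, 13, -3]
Step 6: [-8, -3, 13, -3, 0]
Step 7: [-8, -3, 13, -3, 0, 10]
Step 8: [-8, -3, 13, -3, 0, 10, 7]
Step 9: [-8, -3, 13, -3, 0, 7, 10]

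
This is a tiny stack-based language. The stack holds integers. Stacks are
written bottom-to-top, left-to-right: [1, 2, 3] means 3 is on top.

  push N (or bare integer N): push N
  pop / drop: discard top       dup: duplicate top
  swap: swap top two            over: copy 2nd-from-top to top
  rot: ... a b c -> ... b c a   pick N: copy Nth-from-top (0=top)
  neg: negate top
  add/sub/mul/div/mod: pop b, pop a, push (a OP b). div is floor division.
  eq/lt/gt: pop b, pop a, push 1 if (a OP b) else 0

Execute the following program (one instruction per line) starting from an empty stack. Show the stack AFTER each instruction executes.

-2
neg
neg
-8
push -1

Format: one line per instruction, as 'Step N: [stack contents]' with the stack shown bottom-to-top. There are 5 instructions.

Step 1: [-2]
Step 2: [2]
Step 3: [-2]
Step 4: [-2, -8]
Step 5: [-2, -8, -1]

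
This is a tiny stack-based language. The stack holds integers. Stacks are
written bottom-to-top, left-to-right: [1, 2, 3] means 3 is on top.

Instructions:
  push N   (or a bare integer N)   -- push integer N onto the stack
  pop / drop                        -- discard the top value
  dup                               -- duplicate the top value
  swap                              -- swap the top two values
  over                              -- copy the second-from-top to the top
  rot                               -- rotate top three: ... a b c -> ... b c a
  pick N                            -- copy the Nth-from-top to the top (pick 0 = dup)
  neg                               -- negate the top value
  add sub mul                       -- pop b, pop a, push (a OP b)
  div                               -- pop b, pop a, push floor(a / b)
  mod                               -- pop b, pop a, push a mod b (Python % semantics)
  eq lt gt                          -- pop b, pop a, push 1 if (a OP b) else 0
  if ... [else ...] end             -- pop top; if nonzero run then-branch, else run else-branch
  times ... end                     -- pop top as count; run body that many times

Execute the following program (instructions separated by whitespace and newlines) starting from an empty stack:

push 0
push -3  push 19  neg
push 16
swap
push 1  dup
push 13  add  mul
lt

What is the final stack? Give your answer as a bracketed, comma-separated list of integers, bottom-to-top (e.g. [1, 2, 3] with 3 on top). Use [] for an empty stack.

Answer: [0, -3, 16, 1]

Derivation:
After 'push 0': [0]
After 'push -3': [0, -3]
After 'push 19': [0, -3, 19]
After 'neg': [0, -3, -19]
After 'push 16': [0, -3, -19, 16]
After 'swap': [0, -3, 16, -19]
After 'push 1': [0, -3, 16, -19, 1]
After 'dup': [0, -3, 16, -19, 1, 1]
After 'push 13': [0, -3, 16, -19, 1, 1, 13]
After 'add': [0, -3, 16, -19, 1, 14]
After 'mul': [0, -3, 16, -19, 14]
After 'lt': [0, -3, 16, 1]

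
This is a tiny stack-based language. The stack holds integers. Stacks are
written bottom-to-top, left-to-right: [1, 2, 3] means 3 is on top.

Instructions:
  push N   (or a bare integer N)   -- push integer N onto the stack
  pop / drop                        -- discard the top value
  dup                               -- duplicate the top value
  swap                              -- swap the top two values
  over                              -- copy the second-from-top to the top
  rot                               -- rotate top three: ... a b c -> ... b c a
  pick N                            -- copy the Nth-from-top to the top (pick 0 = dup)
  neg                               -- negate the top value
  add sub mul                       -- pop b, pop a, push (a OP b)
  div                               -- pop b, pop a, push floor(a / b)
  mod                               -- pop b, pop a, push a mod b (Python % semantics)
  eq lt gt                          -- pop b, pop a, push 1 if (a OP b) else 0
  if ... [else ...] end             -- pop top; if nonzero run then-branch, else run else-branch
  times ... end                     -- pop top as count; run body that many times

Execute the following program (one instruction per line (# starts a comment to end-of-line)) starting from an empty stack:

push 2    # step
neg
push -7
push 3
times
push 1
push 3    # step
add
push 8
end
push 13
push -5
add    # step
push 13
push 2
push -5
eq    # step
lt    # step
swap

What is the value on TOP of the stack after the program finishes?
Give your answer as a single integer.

Answer: 8

Derivation:
After 'push 2': [2]
After 'neg': [-2]
After 'push -7': [-2, -7]
After 'push 3': [-2, -7, 3]
After 'times': [-2, -7]
After 'push 1': [-2, -7, 1]
After 'push 3': [-2, -7, 1, 3]
After 'add': [-2, -7, 4]
After 'push 8': [-2, -7, 4, 8]
After 'push 1': [-2, -7, 4, 8, 1]
  ...
After 'push 8': [-2, -7, 4, 8, 4, 8, 4, 8]
After 'push 13': [-2, -7, 4, 8, 4, 8, 4, 8, 13]
After 'push -5': [-2, -7, 4, 8, 4, 8, 4, 8, 13, -5]
After 'add': [-2, -7, 4, 8, 4, 8, 4, 8, 8]
After 'push 13': [-2, -7, 4, 8, 4, 8, 4, 8, 8, 13]
After 'push 2': [-2, -7, 4, 8, 4, 8, 4, 8, 8, 13, 2]
After 'push -5': [-2, -7, 4, 8, 4, 8, 4, 8, 8, 13, 2, -5]
After 'eq': [-2, -7, 4, 8, 4, 8, 4, 8, 8, 13, 0]
After 'lt': [-2, -7, 4, 8, 4, 8, 4, 8, 8, 0]
After 'swap': [-2, -7, 4, 8, 4, 8, 4, 8, 0, 8]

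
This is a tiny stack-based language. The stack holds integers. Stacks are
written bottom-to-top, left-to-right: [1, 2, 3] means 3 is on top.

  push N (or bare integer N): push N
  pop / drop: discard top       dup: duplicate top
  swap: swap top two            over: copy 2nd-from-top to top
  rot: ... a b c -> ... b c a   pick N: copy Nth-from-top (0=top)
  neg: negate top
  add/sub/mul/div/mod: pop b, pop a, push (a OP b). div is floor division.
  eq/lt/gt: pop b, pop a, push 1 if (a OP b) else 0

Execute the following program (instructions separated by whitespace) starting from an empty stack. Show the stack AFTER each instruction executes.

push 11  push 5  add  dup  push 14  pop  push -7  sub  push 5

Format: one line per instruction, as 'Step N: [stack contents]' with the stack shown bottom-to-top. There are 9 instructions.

Step 1: [11]
Step 2: [11, 5]
Step 3: [16]
Step 4: [16, 16]
Step 5: [16, 16, 14]
Step 6: [16, 16]
Step 7: [16, 16, -7]
Step 8: [16, 23]
Step 9: [16, 23, 5]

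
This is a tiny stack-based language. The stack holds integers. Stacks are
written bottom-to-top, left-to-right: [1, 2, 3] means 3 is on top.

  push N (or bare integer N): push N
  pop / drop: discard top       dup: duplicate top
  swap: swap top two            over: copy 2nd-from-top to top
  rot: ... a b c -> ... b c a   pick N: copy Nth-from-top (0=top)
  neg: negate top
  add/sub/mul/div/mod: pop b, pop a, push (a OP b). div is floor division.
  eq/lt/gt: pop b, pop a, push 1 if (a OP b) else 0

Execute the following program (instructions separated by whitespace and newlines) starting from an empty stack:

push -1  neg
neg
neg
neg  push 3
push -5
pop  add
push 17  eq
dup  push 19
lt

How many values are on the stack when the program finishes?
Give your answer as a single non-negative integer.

After 'push -1': stack = [-1] (depth 1)
After 'neg': stack = [1] (depth 1)
After 'neg': stack = [-1] (depth 1)
After 'neg': stack = [1] (depth 1)
After 'neg': stack = [-1] (depth 1)
After 'push 3': stack = [-1, 3] (depth 2)
After 'push -5': stack = [-1, 3, -5] (depth 3)
After 'pop': stack = [-1, 3] (depth 2)
After 'add': stack = [2] (depth 1)
After 'push 17': stack = [2, 17] (depth 2)
After 'eq': stack = [0] (depth 1)
After 'dup': stack = [0, 0] (depth 2)
After 'push 19': stack = [0, 0, 19] (depth 3)
After 'lt': stack = [0, 1] (depth 2)

Answer: 2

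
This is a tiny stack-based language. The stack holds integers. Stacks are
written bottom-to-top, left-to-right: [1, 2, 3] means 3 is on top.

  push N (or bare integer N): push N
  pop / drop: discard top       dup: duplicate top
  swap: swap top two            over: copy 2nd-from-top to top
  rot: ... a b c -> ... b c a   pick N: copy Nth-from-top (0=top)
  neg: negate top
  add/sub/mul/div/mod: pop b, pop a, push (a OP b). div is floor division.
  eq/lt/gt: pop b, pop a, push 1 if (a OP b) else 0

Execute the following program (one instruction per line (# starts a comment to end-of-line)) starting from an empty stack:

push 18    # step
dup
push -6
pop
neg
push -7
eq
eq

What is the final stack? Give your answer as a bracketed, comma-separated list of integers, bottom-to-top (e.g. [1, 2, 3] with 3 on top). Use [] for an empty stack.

After 'push 18': [18]
After 'dup': [18, 18]
After 'push -6': [18, 18, -6]
After 'pop': [18, 18]
After 'neg': [18, -18]
After 'push -7': [18, -18, -7]
After 'eq': [18, 0]
After 'eq': [0]

Answer: [0]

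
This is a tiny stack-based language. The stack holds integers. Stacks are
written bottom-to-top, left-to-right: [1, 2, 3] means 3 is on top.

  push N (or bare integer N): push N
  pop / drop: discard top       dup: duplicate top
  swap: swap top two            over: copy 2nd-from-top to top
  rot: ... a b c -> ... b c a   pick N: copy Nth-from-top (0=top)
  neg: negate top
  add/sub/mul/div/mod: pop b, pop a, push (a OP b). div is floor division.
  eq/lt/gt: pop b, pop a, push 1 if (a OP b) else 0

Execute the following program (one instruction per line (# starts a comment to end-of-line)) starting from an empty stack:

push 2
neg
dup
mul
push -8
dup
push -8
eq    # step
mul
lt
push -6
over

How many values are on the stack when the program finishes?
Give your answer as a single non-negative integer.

Answer: 3

Derivation:
After 'push 2': stack = [2] (depth 1)
After 'neg': stack = [-2] (depth 1)
After 'dup': stack = [-2, -2] (depth 2)
After 'mul': stack = [4] (depth 1)
After 'push -8': stack = [4, -8] (depth 2)
After 'dup': stack = [4, -8, -8] (depth 3)
After 'push -8': stack = [4, -8, -8, -8] (depth 4)
After 'eq': stack = [4, -8, 1] (depth 3)
After 'mul': stack = [4, -8] (depth 2)
After 'lt': stack = [0] (depth 1)
After 'push -6': stack = [0, -6] (depth 2)
After 'over': stack = [0, -6, 0] (depth 3)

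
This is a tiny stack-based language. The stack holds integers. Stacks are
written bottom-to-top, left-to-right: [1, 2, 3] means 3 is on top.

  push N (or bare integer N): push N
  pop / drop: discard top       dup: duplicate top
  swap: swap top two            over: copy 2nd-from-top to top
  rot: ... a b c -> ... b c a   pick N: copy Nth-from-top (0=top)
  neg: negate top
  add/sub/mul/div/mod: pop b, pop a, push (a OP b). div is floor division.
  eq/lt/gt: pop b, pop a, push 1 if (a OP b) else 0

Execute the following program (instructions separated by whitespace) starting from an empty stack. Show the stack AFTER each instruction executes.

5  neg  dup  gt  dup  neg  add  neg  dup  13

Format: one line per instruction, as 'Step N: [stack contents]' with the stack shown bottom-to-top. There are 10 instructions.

Step 1: [5]
Step 2: [-5]
Step 3: [-5, -5]
Step 4: [0]
Step 5: [0, 0]
Step 6: [0, 0]
Step 7: [0]
Step 8: [0]
Step 9: [0, 0]
Step 10: [0, 0, 13]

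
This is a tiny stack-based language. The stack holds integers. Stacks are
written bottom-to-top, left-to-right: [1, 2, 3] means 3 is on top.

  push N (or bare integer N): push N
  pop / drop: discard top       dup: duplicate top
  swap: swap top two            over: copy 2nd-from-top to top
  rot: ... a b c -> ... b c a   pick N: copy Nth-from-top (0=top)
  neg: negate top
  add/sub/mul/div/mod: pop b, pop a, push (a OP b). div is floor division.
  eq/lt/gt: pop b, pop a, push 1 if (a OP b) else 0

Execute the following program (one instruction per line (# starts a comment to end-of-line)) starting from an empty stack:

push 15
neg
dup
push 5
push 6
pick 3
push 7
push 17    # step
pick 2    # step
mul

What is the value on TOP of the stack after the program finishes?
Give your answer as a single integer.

Answer: -255

Derivation:
After 'push 15': [15]
After 'neg': [-15]
After 'dup': [-15, -15]
After 'push 5': [-15, -15, 5]
After 'push 6': [-15, -15, 5, 6]
After 'pick 3': [-15, -15, 5, 6, -15]
After 'push 7': [-15, -15, 5, 6, -15, 7]
After 'push 17': [-15, -15, 5, 6, -15, 7, 17]
After 'pick 2': [-15, -15, 5, 6, -15, 7, 17, -15]
After 'mul': [-15, -15, 5, 6, -15, 7, -255]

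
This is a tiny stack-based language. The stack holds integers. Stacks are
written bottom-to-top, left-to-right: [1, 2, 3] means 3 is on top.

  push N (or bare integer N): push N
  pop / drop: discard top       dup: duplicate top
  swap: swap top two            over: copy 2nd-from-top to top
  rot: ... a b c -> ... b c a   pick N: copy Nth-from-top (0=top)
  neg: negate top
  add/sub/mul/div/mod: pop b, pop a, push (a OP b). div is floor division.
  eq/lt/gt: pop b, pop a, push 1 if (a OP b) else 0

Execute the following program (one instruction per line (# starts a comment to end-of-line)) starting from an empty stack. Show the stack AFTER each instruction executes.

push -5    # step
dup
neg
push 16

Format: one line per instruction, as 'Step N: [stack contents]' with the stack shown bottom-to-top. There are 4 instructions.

Step 1: [-5]
Step 2: [-5, -5]
Step 3: [-5, 5]
Step 4: [-5, 5, 16]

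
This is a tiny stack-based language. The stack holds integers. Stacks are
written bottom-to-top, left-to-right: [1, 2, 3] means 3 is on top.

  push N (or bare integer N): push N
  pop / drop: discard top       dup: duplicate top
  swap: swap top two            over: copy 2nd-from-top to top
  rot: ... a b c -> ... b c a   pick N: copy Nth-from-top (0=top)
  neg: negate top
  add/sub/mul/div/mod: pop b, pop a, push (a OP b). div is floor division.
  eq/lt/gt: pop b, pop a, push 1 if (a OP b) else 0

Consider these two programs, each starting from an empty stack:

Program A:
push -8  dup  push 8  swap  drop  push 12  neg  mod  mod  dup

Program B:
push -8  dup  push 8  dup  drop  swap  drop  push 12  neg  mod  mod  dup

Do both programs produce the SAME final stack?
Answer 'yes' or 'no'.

Program A trace:
  After 'push -8': [-8]
  After 'dup': [-8, -8]
  After 'push 8': [-8, -8, 8]
  After 'swap': [-8, 8, -8]
  After 'drop': [-8, 8]
  After 'push 12': [-8, 8, 12]
  After 'neg': [-8, 8, -12]
  After 'mod': [-8, -4]
  After 'mod': [0]
  After 'dup': [0, 0]
Program A final stack: [0, 0]

Program B trace:
  After 'push -8': [-8]
  After 'dup': [-8, -8]
  After 'push 8': [-8, -8, 8]
  After 'dup': [-8, -8, 8, 8]
  After 'drop': [-8, -8, 8]
  After 'swap': [-8, 8, -8]
  After 'drop': [-8, 8]
  After 'push 12': [-8, 8, 12]
  After 'neg': [-8, 8, -12]
  After 'mod': [-8, -4]
  After 'mod': [0]
  After 'dup': [0, 0]
Program B final stack: [0, 0]
Same: yes

Answer: yes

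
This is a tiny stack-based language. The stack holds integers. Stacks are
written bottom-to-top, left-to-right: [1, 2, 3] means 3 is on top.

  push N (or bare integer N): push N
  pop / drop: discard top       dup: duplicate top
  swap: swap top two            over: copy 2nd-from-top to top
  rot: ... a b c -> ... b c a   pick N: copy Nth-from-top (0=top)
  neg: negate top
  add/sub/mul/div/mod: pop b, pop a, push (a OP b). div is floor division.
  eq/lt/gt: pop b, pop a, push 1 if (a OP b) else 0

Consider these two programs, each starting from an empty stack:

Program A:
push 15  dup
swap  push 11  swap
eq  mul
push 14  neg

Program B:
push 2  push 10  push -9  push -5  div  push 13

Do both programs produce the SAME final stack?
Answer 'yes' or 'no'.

Program A trace:
  After 'push 15': [15]
  After 'dup': [15, 15]
  After 'swap': [15, 15]
  After 'push 11': [15, 15, 11]
  After 'swap': [15, 11, 15]
  After 'eq': [15, 0]
  After 'mul': [0]
  After 'push 14': [0, 14]
  After 'neg': [0, -14]
Program A final stack: [0, -14]

Program B trace:
  After 'push 2': [2]
  After 'push 10': [2, 10]
  After 'push -9': [2, 10, -9]
  After 'push -5': [2, 10, -9, -5]
  After 'div': [2, 10, 1]
  After 'push 13': [2, 10, 1, 13]
Program B final stack: [2, 10, 1, 13]
Same: no

Answer: no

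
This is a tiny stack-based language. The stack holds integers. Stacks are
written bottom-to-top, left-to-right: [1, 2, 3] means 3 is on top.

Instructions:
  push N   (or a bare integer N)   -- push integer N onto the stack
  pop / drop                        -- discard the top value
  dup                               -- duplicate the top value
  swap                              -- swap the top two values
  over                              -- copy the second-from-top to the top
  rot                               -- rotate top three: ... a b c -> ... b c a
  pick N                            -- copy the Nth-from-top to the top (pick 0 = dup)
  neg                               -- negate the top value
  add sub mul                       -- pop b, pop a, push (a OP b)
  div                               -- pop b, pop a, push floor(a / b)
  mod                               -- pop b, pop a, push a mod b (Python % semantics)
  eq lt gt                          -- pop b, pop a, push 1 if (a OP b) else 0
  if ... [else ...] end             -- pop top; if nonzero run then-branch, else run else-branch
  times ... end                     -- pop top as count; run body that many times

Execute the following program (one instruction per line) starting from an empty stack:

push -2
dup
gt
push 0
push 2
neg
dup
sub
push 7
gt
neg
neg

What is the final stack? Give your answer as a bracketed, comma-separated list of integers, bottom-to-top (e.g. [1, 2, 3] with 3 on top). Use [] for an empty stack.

Answer: [0, 0, 0]

Derivation:
After 'push -2': [-2]
After 'dup': [-2, -2]
After 'gt': [0]
After 'push 0': [0, 0]
After 'push 2': [0, 0, 2]
After 'neg': [0, 0, -2]
After 'dup': [0, 0, -2, -2]
After 'sub': [0, 0, 0]
After 'push 7': [0, 0, 0, 7]
After 'gt': [0, 0, 0]
After 'neg': [0, 0, 0]
After 'neg': [0, 0, 0]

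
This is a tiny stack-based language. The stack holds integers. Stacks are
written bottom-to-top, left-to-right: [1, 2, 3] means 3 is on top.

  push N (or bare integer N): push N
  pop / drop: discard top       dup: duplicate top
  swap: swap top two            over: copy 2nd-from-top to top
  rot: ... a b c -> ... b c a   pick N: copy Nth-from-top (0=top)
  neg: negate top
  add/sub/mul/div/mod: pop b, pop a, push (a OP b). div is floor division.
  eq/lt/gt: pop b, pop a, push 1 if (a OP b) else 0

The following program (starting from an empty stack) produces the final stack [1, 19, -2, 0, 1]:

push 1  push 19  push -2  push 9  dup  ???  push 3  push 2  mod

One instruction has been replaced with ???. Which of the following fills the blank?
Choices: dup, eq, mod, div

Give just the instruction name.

Stack before ???: [1, 19, -2, 9, 9]
Stack after ???:  [1, 19, -2, 0]
Checking each choice:
  dup: produces [1, 19, -2, 9, 9, 9, 1]
  eq: produces [1, 19, -2, 1, 1]
  mod: MATCH
  div: produces [1, 19, -2, 1, 1]


Answer: mod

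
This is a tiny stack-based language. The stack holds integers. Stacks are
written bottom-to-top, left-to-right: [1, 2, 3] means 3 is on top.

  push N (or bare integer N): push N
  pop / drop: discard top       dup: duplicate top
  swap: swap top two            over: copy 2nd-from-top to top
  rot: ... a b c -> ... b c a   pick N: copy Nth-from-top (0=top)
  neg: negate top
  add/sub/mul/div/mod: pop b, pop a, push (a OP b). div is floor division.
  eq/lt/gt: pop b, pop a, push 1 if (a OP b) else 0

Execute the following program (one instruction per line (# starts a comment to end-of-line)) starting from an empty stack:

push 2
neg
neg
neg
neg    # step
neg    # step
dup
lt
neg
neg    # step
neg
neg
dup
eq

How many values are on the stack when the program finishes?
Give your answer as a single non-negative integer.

After 'push 2': stack = [2] (depth 1)
After 'neg': stack = [-2] (depth 1)
After 'neg': stack = [2] (depth 1)
After 'neg': stack = [-2] (depth 1)
After 'neg': stack = [2] (depth 1)
After 'neg': stack = [-2] (depth 1)
After 'dup': stack = [-2, -2] (depth 2)
After 'lt': stack = [0] (depth 1)
After 'neg': stack = [0] (depth 1)
After 'neg': stack = [0] (depth 1)
After 'neg': stack = [0] (depth 1)
After 'neg': stack = [0] (depth 1)
After 'dup': stack = [0, 0] (depth 2)
After 'eq': stack = [1] (depth 1)

Answer: 1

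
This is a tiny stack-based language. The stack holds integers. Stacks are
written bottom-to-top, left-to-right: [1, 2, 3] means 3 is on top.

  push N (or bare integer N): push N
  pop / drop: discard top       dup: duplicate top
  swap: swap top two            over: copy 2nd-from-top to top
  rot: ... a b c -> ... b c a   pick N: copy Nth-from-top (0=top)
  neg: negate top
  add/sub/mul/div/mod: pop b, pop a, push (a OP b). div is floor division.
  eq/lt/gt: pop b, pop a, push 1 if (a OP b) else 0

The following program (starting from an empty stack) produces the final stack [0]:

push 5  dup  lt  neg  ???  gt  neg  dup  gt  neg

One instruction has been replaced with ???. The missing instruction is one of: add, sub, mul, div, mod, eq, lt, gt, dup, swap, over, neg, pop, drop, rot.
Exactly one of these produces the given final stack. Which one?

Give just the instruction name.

Stack before ???: [0]
Stack after ???:  [0, 0]
The instruction that transforms [0] -> [0, 0] is: dup

Answer: dup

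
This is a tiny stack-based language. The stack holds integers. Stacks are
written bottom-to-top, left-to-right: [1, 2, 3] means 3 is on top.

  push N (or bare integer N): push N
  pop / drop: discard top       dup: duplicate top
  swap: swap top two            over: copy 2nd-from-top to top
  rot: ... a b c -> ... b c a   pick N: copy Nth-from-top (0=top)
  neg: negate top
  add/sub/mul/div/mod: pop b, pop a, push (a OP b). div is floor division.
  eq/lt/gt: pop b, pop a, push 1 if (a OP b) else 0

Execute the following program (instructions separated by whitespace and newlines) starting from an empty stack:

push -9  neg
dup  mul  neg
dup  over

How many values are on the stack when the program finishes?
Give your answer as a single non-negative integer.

Answer: 3

Derivation:
After 'push -9': stack = [-9] (depth 1)
After 'neg': stack = [9] (depth 1)
After 'dup': stack = [9, 9] (depth 2)
After 'mul': stack = [81] (depth 1)
After 'neg': stack = [-81] (depth 1)
After 'dup': stack = [-81, -81] (depth 2)
After 'over': stack = [-81, -81, -81] (depth 3)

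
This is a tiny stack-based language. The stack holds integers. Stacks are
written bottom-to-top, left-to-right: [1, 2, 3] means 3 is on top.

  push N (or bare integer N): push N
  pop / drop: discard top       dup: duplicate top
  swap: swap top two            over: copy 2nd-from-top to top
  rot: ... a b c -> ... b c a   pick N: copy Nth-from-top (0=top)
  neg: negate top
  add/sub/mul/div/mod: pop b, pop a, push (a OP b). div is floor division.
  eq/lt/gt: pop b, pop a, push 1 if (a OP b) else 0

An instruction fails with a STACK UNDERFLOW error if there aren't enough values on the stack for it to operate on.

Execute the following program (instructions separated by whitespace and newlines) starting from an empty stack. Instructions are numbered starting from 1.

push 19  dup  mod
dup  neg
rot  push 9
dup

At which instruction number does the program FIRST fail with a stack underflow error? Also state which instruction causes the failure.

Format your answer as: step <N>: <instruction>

Answer: step 6: rot

Derivation:
Step 1 ('push 19'): stack = [19], depth = 1
Step 2 ('dup'): stack = [19, 19], depth = 2
Step 3 ('mod'): stack = [0], depth = 1
Step 4 ('dup'): stack = [0, 0], depth = 2
Step 5 ('neg'): stack = [0, 0], depth = 2
Step 6 ('rot'): needs 3 value(s) but depth is 2 — STACK UNDERFLOW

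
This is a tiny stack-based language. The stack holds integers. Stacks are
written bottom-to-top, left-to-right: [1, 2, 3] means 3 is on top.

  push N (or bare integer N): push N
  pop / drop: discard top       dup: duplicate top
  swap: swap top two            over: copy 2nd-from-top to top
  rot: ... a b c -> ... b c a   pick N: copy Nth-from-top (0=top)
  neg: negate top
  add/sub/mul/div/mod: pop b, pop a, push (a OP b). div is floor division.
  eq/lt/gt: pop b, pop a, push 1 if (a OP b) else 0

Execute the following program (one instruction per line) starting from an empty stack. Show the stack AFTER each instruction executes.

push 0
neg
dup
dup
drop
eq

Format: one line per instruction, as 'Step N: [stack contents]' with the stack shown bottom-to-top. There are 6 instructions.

Step 1: [0]
Step 2: [0]
Step 3: [0, 0]
Step 4: [0, 0, 0]
Step 5: [0, 0]
Step 6: [1]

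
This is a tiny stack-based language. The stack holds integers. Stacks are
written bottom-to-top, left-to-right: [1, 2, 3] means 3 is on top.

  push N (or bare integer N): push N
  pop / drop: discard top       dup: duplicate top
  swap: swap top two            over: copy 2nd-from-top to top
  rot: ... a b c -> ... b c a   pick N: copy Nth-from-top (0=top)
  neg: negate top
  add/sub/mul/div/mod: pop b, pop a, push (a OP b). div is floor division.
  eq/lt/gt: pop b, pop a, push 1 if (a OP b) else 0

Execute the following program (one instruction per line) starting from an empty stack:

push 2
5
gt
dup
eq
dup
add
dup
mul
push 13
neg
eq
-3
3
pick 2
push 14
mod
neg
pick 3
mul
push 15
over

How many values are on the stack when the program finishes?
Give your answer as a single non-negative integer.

Answer: 6

Derivation:
After 'push 2': stack = [2] (depth 1)
After 'push 5': stack = [2, 5] (depth 2)
After 'gt': stack = [0] (depth 1)
After 'dup': stack = [0, 0] (depth 2)
After 'eq': stack = [1] (depth 1)
After 'dup': stack = [1, 1] (depth 2)
After 'add': stack = [2] (depth 1)
After 'dup': stack = [2, 2] (depth 2)
After 'mul': stack = [4] (depth 1)
After 'push 13': stack = [4, 13] (depth 2)
  ...
After 'push -3': stack = [0, -3] (depth 2)
After 'push 3': stack = [0, -3, 3] (depth 3)
After 'pick 2': stack = [0, -3, 3, 0] (depth 4)
After 'push 14': stack = [0, -3, 3, 0, 14] (depth 5)
After 'mod': stack = [0, -3, 3, 0] (depth 4)
After 'neg': stack = [0, -3, 3, 0] (depth 4)
After 'pick 3': stack = [0, -3, 3, 0, 0] (depth 5)
After 'mul': stack = [0, -3, 3, 0] (depth 4)
After 'push 15': stack = [0, -3, 3, 0, 15] (depth 5)
After 'over': stack = [0, -3, 3, 0, 15, 0] (depth 6)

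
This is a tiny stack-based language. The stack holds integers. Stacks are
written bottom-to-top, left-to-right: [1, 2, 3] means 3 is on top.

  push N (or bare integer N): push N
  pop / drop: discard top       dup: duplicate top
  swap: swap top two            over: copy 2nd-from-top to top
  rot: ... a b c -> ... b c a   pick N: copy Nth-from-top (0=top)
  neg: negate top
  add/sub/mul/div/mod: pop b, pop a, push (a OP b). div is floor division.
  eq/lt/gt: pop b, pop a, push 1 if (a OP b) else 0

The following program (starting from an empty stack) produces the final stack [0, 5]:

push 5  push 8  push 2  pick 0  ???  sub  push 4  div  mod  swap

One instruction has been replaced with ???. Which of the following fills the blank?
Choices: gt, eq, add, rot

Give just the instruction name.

Answer: rot

Derivation:
Stack before ???: [5, 8, 2, 2]
Stack after ???:  [5, 2, 2, 8]
Checking each choice:
  gt: stack underflow (need 2, have 1)
  eq: stack underflow (need 2, have 1)
  add: stack underflow (need 2, have 1)
  rot: MATCH


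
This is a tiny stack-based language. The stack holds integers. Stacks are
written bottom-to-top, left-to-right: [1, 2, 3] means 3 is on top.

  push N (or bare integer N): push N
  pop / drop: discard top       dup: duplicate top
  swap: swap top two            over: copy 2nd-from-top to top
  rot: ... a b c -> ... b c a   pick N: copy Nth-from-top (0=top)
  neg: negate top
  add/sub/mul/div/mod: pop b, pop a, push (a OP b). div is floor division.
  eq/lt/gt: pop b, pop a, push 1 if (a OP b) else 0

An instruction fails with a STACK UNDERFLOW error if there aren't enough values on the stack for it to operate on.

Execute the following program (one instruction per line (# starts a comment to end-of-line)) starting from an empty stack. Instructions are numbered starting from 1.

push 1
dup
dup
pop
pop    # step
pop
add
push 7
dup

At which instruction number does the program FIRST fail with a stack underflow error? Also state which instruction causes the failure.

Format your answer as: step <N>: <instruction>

Answer: step 7: add

Derivation:
Step 1 ('push 1'): stack = [1], depth = 1
Step 2 ('dup'): stack = [1, 1], depth = 2
Step 3 ('dup'): stack = [1, 1, 1], depth = 3
Step 4 ('pop'): stack = [1, 1], depth = 2
Step 5 ('pop'): stack = [1], depth = 1
Step 6 ('pop'): stack = [], depth = 0
Step 7 ('add'): needs 2 value(s) but depth is 0 — STACK UNDERFLOW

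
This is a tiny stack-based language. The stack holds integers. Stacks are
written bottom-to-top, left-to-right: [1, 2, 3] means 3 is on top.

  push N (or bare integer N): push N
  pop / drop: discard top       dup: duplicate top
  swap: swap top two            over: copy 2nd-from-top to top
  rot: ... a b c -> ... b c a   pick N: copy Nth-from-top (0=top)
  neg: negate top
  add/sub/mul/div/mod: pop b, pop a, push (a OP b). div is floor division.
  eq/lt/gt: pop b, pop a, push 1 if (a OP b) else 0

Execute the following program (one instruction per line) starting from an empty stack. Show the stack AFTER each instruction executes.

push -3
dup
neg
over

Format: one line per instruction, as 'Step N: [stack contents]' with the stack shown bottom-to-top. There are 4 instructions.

Step 1: [-3]
Step 2: [-3, -3]
Step 3: [-3, 3]
Step 4: [-3, 3, -3]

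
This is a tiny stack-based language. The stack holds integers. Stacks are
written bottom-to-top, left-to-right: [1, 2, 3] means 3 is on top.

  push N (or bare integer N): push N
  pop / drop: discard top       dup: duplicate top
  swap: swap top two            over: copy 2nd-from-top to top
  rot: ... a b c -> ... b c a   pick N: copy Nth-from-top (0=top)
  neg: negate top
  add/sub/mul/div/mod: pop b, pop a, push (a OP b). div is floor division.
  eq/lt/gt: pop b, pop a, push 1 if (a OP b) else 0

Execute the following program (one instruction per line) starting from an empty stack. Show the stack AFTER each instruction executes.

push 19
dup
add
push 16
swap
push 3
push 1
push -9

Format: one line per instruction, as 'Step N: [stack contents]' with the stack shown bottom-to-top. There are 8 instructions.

Step 1: [19]
Step 2: [19, 19]
Step 3: [38]
Step 4: [38, 16]
Step 5: [16, 38]
Step 6: [16, 38, 3]
Step 7: [16, 38, 3, 1]
Step 8: [16, 38, 3, 1, -9]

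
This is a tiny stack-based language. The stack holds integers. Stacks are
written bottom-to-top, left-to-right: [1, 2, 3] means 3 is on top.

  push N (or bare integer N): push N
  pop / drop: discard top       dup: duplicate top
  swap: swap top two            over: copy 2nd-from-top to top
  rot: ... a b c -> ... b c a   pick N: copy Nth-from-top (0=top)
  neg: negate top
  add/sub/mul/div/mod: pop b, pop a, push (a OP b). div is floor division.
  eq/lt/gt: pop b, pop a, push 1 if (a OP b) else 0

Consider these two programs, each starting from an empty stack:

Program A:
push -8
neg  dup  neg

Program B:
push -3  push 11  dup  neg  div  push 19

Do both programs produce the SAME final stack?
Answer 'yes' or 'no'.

Program A trace:
  After 'push -8': [-8]
  After 'neg': [8]
  After 'dup': [8, 8]
  After 'neg': [8, -8]
Program A final stack: [8, -8]

Program B trace:
  After 'push -3': [-3]
  After 'push 11': [-3, 11]
  After 'dup': [-3, 11, 11]
  After 'neg': [-3, 11, -11]
  After 'div': [-3, -1]
  After 'push 19': [-3, -1, 19]
Program B final stack: [-3, -1, 19]
Same: no

Answer: no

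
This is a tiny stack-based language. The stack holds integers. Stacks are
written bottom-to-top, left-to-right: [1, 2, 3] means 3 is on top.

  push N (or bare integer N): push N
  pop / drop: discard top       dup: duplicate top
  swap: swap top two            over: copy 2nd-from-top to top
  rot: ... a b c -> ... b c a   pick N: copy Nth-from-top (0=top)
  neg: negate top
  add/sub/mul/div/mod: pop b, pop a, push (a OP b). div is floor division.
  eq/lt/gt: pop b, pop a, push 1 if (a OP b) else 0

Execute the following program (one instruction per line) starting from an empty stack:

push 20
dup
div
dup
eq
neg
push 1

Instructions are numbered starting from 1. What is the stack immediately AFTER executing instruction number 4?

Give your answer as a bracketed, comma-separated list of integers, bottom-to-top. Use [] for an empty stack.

Answer: [1, 1]

Derivation:
Step 1 ('push 20'): [20]
Step 2 ('dup'): [20, 20]
Step 3 ('div'): [1]
Step 4 ('dup'): [1, 1]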